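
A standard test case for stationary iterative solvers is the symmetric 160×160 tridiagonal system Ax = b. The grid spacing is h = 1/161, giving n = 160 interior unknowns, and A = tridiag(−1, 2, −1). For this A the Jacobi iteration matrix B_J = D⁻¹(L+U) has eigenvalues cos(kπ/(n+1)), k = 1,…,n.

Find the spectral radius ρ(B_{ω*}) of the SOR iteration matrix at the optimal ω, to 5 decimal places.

B_J for the 160×160 system has eigenvalues cos(kπ/161); ρ_J = cos(π/161) = 0.99981.
√(1−ρ_J²) simplifies to sin(π/161) = 0.019512.
So ω* = 2/1.019512 = 1.96172 (Young).
ρ(B_{ω*}) = ω*−1 = 0.96172

ρ_SOR = 0.96172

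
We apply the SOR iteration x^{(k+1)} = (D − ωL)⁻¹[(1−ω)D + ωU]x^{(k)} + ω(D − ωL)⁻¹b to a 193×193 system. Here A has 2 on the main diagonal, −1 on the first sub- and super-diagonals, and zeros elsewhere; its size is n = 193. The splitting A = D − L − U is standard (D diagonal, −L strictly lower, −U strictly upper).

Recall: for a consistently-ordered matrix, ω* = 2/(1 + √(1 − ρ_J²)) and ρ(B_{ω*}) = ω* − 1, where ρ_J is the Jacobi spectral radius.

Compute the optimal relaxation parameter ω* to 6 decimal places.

ω* = 1.968130

ρ_J = max_k |cos(kπ/194)| = cos(π/194) = 0.999869
√(1 − cos²(π/194)) = sin(π/194) ≈ 0.0161931.
ω* = 2 / (1 + 0.0161931) = 2 / 1.0161931 ≈ 1.968130.
and ρ(B_{ω*}) = 1.968130 − 1 = 0.968130.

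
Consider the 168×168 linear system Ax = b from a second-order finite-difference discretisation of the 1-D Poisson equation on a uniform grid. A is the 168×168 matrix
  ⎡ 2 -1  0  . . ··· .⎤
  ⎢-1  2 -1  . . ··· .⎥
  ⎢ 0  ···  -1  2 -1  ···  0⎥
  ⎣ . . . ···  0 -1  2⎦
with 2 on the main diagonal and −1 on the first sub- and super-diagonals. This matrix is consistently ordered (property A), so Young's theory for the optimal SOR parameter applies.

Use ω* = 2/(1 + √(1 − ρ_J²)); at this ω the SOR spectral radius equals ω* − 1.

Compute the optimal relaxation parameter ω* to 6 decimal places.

ω* = 1.963502

½·tridiag(1,0,1) at n=168: λ_k = cos(kπ/169); max |λ| at k=1 ⇒ ρ_J = cos(π/169) ≈ 0.999827.
√(1−ρ_J²) simplifies to sin(π/169) = 0.0185882.
ω* = 2 / (1 + 0.0185882) = 2 / 1.0185882 ≈ 1.963502.
and ρ(B_{ω*}) = 1.963502 − 1 = 0.963502.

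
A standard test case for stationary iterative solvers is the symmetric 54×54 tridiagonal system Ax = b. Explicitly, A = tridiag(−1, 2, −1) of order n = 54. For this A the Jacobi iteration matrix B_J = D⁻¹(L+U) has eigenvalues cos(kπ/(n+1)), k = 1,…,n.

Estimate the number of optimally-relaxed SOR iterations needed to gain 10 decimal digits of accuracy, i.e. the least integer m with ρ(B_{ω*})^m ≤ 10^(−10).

m = 202

B_J for the 54×54 system has eigenvalues cos(kπ/55); ρ_J = cos(π/55) = 0.9983691.
1 − cos²(π/55) = sin²(π/55) ⇒ √(1−ρ_J²) = sin(π/55) = 0.0570888.
Then 2/(1+√(1−ρ_J²)) = 2/(1+0.0570888); ω* = 2/1.0570888 = 1.8919886.
ρ(B_{ω*}) = ω*−1 = 0.8919886
(0.8919886)^m ≤ 10^{−10}  ⇒  m·ln(0.8919886) ≤ −10·ln10  ⇒  m ≥ 201.448  ⇒  m = 202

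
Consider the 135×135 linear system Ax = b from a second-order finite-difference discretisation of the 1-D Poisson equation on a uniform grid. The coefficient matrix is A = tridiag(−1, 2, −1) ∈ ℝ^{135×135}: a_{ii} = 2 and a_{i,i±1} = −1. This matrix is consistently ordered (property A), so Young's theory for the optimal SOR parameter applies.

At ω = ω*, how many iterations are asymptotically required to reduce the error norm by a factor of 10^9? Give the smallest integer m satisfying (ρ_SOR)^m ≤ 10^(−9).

With n=135, ρ(Jacobi) = cos(π/136) = 0.9997332.
root = sin(π/136) = 0.0230979  (since 1−cos² = sin²).
Then 2/(1+√(1−ρ_J²)) = 2/(1+0.0230979); ω* = 2/1.0230979 = 1.9548471.
ρ_SOR = ω* − 1 ≈ 0.9548471.
(0.9548471)^m ≤ 10^{−9}  ⇒  m·ln(0.9548471) ≤ −9·ln10  ⇒  m ≥ 448.516  ⇒  m = 449

m = 449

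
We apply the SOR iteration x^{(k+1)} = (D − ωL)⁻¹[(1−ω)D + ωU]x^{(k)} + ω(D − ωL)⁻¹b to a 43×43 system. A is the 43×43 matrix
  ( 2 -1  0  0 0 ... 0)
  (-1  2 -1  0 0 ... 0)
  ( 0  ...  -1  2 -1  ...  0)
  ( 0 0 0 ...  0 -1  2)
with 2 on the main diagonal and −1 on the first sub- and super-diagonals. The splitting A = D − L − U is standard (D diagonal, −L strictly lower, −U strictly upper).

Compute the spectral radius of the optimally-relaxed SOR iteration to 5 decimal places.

ρ_J = max_k |cos(kπ/44)| = cos(π/44) = 0.99745
1 − cos²(π/44) = sin²(π/44) ⇒ √(1−ρ_J²) = sin(π/44) = 0.071339.
ω* = 2 / (1 + 0.071339) = 2 / 1.071339 ≈ 1.86682.
ρ(B_{ω*}) = ω*−1 = 0.86682

ρ_SOR = 0.86682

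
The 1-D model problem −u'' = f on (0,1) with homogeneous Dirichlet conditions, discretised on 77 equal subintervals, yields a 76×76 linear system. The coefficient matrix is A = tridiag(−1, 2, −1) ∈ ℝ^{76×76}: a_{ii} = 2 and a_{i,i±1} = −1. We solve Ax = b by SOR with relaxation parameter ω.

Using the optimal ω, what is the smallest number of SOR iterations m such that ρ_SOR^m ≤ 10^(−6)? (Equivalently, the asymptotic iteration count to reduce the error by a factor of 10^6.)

m = 170

With n=76, ρ(Jacobi) = cos(π/77) = 0.9991678.
√(1−ρ_J²) simplifies to sin(π/77) = 0.0407886.
Then 2/(1+√(1−ρ_J²)) = 2/(1+0.0407886); ω* = 2/1.0407886 = 1.9216198.
At ω = 1.9216198 every |λ(B_ω)| = ω−1, so ρ_SOR = 0.9216198.
m ≥ 6·ln10 / (−ln 0.9216198) = 169.261; smallest integer m = 170.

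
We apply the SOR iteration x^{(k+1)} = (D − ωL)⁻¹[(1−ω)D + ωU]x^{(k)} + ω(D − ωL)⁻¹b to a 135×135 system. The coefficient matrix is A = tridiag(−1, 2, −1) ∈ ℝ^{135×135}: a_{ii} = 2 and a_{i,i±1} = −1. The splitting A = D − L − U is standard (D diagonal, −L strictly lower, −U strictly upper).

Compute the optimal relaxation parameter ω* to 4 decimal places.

With n=135, ρ(Jacobi) = cos(π/136) = 0.9997.
√(1−ρ_J²) simplifies to sin(π/136) = 0.02310.
ω* = 2/(1+0.02310) = 1.9548
[ρ_SOR] ω* − 1 = 0.9548.

ω* = 1.9548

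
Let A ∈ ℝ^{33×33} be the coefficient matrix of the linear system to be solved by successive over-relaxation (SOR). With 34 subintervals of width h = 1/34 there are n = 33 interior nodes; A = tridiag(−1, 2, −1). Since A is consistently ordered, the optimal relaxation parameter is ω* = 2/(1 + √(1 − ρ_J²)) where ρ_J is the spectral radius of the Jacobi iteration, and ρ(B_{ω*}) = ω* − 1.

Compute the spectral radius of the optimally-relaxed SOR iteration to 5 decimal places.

ρ_SOR = 0.83105

With n=33, ρ(Jacobi) = cos(π/34) = 0.99573.
√(1 − cos²(π/34)) = sin(π/34) ≈ 0.092268.
ω* = 2/(1 + 0.092268) = 2/1.092268 = 1.83105.
ρ_SOR = ω* − 1 = 1.83105 − 1 = 0.83105.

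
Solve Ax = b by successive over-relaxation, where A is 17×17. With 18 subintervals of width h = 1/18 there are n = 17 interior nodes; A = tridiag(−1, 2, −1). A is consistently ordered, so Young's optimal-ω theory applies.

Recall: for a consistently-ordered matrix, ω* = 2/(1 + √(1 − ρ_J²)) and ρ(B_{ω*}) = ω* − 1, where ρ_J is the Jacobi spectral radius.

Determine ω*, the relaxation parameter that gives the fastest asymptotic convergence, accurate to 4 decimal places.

With n=17, ρ(Jacobi) = cos(π/18) = 0.9848.
1 − cos²(π/18) = sin²(π/18) ⇒ √(1−ρ_J²) = sin(π/18) = 0.17365.
ω* = 2/(1+0.17365) = 1.7041
ρ_SOR = ω* − 1 ≈ 0.7041.

ω* = 1.7041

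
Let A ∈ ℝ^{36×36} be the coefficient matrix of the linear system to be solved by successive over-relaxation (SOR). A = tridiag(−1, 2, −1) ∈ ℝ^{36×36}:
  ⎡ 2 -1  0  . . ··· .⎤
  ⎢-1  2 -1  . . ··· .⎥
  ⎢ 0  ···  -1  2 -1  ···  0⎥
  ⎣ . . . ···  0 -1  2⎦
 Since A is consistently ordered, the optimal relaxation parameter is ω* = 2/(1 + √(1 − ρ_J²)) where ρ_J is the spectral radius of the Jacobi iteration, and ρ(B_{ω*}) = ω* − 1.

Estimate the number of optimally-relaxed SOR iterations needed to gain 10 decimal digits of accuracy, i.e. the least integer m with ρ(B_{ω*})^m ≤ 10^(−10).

With n=36, ρ(Jacobi) = cos(π/37) = 0.9963975.
√(1−ρ_J²) simplifies to sin(π/37) = 0.0848059.
[ω*] 2 ÷ (1 + 0.0848059) = 2 ÷ 1.0848059 = 1.8436478.
At ω = 1.8436478 every |λ(B_ω)| = ω−1, so ρ_SOR = 0.8436478.
ρ_SOR^m ≤ 10^(−10) ⇔ m ≥ 10·ln10/(−ln 0.8436478) = 23.0259/0.17002 = 135.431; m = ⌈135.431⌉ = 136.

m = 136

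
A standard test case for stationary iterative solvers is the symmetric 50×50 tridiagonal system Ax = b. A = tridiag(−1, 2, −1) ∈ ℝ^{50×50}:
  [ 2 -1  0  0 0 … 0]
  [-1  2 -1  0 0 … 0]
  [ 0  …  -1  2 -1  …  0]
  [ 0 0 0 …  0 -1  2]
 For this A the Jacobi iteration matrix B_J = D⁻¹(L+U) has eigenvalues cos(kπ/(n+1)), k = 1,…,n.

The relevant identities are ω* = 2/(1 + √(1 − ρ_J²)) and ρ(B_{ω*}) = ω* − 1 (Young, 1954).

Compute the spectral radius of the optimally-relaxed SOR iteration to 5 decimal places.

B_J for the 50×50 system has eigenvalues cos(kπ/51); ρ_J = cos(π/51) = 0.99810.
1 − cos²(π/51) = sin²(π/51) ⇒ √(1−ρ_J²) = sin(π/51) = 0.061561.
Then 2/(1+√(1−ρ_J²)) = 2/(1+0.061561); ω* = 2/1.061561 = 1.88402.
At ω = 1.88402 every |λ(B_ω)| = ω−1, so ρ_SOR = 0.88402.

ρ_SOR = 0.88402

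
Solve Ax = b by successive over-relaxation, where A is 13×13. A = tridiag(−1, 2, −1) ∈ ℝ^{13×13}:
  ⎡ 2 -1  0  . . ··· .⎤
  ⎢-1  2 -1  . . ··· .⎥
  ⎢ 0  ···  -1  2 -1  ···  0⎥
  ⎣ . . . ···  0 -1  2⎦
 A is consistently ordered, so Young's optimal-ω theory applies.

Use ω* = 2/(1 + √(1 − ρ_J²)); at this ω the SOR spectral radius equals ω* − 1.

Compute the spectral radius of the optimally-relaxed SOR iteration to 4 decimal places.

With n=13, ρ(Jacobi) = cos(π/14) = 0.9749.
√(1 − cos²(π/14)) = sin(π/14) ≈ 0.22252.
Then 2/(1+√(1−ρ_J²)) = 2/(1+0.22252); ω* = 2/1.22252 = 1.6360.
ρ_SOR = ω* − 1 = 1.6360 − 1 = 0.6360.

ρ_SOR = 0.6360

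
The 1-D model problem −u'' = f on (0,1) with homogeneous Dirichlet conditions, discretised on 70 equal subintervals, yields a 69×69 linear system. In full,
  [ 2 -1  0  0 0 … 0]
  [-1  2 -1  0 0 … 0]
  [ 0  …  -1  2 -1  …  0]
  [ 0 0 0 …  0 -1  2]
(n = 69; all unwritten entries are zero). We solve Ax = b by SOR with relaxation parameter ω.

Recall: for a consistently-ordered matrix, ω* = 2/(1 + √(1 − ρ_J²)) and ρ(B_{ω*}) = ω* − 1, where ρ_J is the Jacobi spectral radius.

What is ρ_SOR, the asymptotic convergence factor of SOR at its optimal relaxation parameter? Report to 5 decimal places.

[ρ_J] n=69: ρ(B_J) = cos(π/(n+1)) = cos(π/70) = 0.99899.
root = sin(π/70) = 0.044865  (since 1−cos² = sin²).
So ω* = 2/1.044865 = 1.91412 (Young).
and ρ(B_{ω*}) = 1.91412 − 1 = 0.91412.

ρ_SOR = 0.91412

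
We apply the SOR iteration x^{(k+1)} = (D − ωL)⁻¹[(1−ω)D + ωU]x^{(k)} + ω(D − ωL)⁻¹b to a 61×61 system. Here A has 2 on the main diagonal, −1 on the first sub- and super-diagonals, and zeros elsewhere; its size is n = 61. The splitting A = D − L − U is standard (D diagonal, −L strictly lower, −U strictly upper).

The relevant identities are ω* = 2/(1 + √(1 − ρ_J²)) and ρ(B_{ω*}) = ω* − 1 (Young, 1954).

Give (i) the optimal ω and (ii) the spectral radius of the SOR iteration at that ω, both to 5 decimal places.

ω* = 1.90359, ρ_SOR = 0.90359

½·tridiag(1,0,1) at n=61: λ_k = cos(kπ/62); max |λ| at k=1 ⇒ ρ_J = cos(π/62) ≈ 0.99872.
√(1−ρ_J²) simplifies to sin(π/62) = 0.050649.
Young: ω* = 2/(1+√(1−ρ_J²)) = 2/(1+0.050649) = 2/1.050649 = 1.90359.
ρ_SOR = ω* − 1 ≈ 0.90359.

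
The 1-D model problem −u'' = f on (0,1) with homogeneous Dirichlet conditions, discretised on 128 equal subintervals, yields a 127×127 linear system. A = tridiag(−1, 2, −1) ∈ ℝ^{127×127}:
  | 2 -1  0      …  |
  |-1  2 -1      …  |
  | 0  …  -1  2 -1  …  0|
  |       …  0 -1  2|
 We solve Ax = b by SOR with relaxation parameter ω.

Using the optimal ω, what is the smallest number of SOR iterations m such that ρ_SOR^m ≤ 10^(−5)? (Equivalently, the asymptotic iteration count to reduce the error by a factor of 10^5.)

m = 235

B_J for the 127×127 system has eigenvalues cos(kπ/128); ρ_J = cos(π/128) = 0.9996988.
√(1−ρ_J²) = |sin(π/128)| = 0.0245412
So ω* = 2/1.0245412 = 1.9520933 (Young).
ρ(B_{ω*}) = ω*−1 = 0.9520933
Need (0.9520933)^m ≤ 10^(−5): m ≥ 5·ln10/|ln 0.9520933| = 11.5129/0.0490922 = 234.516 ⇒ m = 235.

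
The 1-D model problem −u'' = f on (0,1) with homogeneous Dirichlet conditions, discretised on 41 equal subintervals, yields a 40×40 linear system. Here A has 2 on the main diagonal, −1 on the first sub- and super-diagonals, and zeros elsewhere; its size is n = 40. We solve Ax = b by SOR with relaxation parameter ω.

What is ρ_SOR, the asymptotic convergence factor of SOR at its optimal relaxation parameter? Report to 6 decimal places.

[ρ_J] n=40: ρ(B_J) = cos(π/(n+1)) = cos(π/41) = 0.997066.
√(1−ρ_J²) simplifies to sin(π/41) = 0.0765493.
So ω* = 2/1.0765493 = 1.857788 (Young).
At ω = 1.857788 every |λ(B_ω)| = ω−1, so ρ_SOR = 0.857788.

ρ_SOR = 0.857788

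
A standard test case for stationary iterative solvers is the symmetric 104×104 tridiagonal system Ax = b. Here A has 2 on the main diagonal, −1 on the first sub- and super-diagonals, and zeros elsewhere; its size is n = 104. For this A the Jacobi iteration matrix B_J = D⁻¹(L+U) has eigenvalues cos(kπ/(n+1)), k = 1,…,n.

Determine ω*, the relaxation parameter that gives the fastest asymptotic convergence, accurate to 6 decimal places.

spectrum of D⁻¹(L+U) = {cos(kπ/105) : 1≤k≤104}; ρ_J = cos(π/105) = 0.999552.
1 − cos²(π/105) = sin²(π/105) ⇒ √(1−ρ_J²) = sin(π/105) = 0.0299155.
Young: ω* = 2/(1+√(1−ρ_J²)) = 2/(1+0.0299155) = 2/1.0299155 = 1.941907.
ρ_SOR = ω* − 1 = 1.941907 − 1 = 0.941907.

ω* = 1.941907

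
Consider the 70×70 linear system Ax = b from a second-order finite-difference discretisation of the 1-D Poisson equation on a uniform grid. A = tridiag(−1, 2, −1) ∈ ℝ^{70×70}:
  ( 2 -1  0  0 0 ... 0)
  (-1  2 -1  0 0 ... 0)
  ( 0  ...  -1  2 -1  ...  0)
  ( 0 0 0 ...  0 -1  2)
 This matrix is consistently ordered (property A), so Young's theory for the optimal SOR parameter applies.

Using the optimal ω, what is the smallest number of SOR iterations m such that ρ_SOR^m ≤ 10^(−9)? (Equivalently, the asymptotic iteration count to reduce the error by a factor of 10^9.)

B_J for the 70×70 system has eigenvalues cos(kπ/71); ρ_J = cos(π/71) = 0.9990212.
√(1−ρ_J²) = |sin(π/71)| = 0.0442333
ω* = 2/(1+0.0442333) = 1.9152808
At ω = 1.9152808 every |λ(B_ω)| = ω−1, so ρ_SOR = 0.9152808.
(0.9152808)^m ≤ 10^{−9}  ⇒  m·ln(0.9152808) ≤ −9·ln10  ⇒  m ≥ 234.097  ⇒  m = 235

m = 235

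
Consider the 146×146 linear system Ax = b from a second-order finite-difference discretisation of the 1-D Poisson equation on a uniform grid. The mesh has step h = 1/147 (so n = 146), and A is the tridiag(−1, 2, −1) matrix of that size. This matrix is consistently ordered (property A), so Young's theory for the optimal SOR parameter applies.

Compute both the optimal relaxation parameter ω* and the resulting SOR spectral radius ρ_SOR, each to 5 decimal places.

n=146: λ(B_J) = 1 − λ(A)/2 = cos(kπ/147); k=1 gives ρ_J = 0.99977.
√(1−ρ_J²) = |sin(π/147)| = 0.021370
ω* = 2/(1+0.021370) = 1.95815
At ω = 1.95815 every |λ(B_ω)| = ω−1, so ρ_SOR = 0.95815.

ω* = 1.95815, ρ_SOR = 0.95815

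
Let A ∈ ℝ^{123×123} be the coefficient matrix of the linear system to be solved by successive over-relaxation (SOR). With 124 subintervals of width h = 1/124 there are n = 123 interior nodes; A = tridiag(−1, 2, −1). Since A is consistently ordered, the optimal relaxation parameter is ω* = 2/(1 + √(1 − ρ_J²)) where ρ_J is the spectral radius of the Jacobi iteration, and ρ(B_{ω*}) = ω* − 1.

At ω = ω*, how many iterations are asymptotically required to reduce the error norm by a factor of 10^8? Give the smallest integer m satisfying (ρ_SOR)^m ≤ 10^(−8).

½·tridiag(1,0,1) at n=123: λ_k = cos(kπ/124); max |λ| at k=1 ⇒ ρ_J = cos(π/124) ≈ 0.9996791.
√(1−ρ_J²) = |sin(π/124)| = 0.0253327
So ω* = 2/1.0253327 = 1.9505864 (Young).
Hence ρ(B_{ω*}) = 1.9505864 − 1 = 0.9505864.
8·ln10 = 18.4207; −ln(0.9505864) = 0.0506762; m = ⌈18.4207/0.0506762⌉ = ⌈363.498⌉ = 364.

m = 364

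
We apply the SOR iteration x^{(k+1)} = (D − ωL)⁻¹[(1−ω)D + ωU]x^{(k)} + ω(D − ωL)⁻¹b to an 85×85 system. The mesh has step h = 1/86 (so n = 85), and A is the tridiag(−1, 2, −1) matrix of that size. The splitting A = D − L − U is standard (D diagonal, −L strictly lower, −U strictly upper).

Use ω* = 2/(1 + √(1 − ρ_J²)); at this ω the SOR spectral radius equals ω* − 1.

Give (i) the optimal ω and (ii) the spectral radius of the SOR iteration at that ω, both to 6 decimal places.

B_J for the 85×85 system has eigenvalues cos(kπ/86); ρ_J = cos(π/86) = 0.999333.
1 − cos²(π/86) = sin²(π/86) ⇒ √(1−ρ_J²) = sin(π/86) = 0.0365220.
ω* = 2/(1 + 0.0365220) = 2/1.0365220 = 1.929530.
ρ_SOR = ω* − 1 = 1.929530 − 1 = 0.929530.

ω* = 1.929530, ρ_SOR = 0.929530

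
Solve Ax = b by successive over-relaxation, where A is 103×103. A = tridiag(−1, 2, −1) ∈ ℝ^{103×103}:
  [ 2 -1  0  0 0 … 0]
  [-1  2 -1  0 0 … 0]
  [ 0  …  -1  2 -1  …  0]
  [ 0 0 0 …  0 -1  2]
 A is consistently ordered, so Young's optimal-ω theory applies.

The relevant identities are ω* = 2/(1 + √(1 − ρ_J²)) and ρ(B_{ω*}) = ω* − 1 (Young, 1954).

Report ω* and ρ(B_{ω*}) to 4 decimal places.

B_J for the 103×103 system has eigenvalues cos(kπ/104); ρ_J = cos(π/104) = 0.9995.
1 − cos²(π/104) = sin²(π/104) ⇒ √(1−ρ_J²) = sin(π/104) = 0.03020.
Then 2/(1+√(1−ρ_J²)) = 2/(1+0.03020); ω* = 2/1.03020 = 1.9414.
and ρ(B_{ω*}) = 1.9414 − 1 = 0.9414.

ω* = 1.9414, ρ_SOR = 0.9414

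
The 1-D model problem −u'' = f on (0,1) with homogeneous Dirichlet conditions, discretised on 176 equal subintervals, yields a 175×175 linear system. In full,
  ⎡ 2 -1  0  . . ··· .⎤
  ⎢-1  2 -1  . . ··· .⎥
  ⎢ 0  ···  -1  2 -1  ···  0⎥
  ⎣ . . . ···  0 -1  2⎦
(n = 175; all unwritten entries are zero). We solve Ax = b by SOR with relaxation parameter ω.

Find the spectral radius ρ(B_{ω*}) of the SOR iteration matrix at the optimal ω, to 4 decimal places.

½·tridiag(1,0,1) at n=175: λ_k = cos(kπ/176); max |λ| at k=1 ⇒ ρ_J = cos(π/176) ≈ 0.9998.
√(1 − cos²(π/176)) = sin(π/176) ≈ 0.01785.
ω* = 2/(1 + 0.01785) = 2/1.01785 = 1.9649.
[ρ_SOR] ω* − 1 = 0.9649.

ρ_SOR = 0.9649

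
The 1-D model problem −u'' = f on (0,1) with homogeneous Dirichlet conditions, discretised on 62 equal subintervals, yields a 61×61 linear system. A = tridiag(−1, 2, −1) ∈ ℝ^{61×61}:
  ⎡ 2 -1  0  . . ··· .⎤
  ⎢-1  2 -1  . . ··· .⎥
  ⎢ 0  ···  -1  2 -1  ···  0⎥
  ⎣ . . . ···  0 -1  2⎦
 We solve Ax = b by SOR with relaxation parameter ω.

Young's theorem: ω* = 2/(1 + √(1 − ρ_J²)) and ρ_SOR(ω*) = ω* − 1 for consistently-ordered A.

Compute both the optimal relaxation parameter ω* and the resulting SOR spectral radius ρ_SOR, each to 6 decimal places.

B_J for the 61×61 system has eigenvalues cos(kπ/62); ρ_J = cos(π/62) = 0.998717.
√(1 − cos²(π/62)) = sin(π/62) ≈ 0.0506492.
[ω*] 2 ÷ (1 + 0.0506492) = 2 ÷ 1.0506492 = 1.903585.
At ω = 1.903585 every |λ(B_ω)| = ω−1, so ρ_SOR = 0.903585.

ω* = 1.903585, ρ_SOR = 0.903585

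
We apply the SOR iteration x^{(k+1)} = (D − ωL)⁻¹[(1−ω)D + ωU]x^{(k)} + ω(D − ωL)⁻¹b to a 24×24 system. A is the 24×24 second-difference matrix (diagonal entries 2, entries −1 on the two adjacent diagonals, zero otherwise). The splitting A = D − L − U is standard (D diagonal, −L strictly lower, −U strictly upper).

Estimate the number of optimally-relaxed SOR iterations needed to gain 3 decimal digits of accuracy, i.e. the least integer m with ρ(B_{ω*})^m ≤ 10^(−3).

m = 28

spectrum of D⁻¹(L+U) = {cos(kπ/25) : 1≤k≤24}; ρ_J = cos(π/25) = 0.9921147.
root = sin(π/25) = 0.1253332  (since 1−cos² = sin²).
Young: ω* = 2/(1+√(1−ρ_J²)) = 2/(1+0.1253332) = 2/1.1253332 = 1.7772514.
[ρ_SOR] ω* − 1 = 0.7772514.
(0.7772514)^m ≤ 10^{−3}  ⇒  m·ln(0.7772514) ≤ −3·ln10  ⇒  m ≥ 27.413  ⇒  m = 28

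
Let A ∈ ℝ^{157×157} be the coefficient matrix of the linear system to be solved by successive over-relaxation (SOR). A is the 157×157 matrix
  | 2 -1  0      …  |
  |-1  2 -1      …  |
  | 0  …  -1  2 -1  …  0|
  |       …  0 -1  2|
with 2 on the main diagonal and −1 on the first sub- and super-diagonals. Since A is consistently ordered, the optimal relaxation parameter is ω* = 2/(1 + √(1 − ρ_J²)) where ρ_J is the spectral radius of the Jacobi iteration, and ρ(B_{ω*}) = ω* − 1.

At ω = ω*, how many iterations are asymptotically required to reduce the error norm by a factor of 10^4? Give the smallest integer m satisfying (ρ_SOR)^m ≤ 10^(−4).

½·tridiag(1,0,1) at n=157: λ_k = cos(kπ/158); max |λ| at k=1 ⇒ ρ_J = cos(π/158) ≈ 0.9998023.
√(1 − cos²(π/158)) = sin(π/158) ≈ 0.0198822.
ω* = 2/(1 + 0.0198822) = 2/1.0198822 = 1.9610108.
and ρ(B_{ω*}) = 1.9610108 − 1 = 0.9610108.
Need (0.9610108)^m ≤ 10^(−4): m ≥ 4·ln10/|ln 0.9610108| = 9.21034/0.0397696 = 231.592 ⇒ m = 232.

m = 232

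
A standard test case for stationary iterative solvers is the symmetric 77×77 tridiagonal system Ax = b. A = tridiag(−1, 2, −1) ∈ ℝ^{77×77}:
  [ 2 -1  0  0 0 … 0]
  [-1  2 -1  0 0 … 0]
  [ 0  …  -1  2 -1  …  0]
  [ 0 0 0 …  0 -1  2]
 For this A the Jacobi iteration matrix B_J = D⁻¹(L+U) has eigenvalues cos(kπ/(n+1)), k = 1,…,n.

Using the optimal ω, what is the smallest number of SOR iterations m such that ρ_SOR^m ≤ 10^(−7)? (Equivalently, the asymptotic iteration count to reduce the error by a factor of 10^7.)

ρ_J = max_k |cos(kπ/78)| = cos(π/78) = 0.9991890
1 − cos²(π/78) = sin²(π/78) ⇒ √(1−ρ_J²) = sin(π/78) = 0.0402659.
ω* = 2 / (1 + 0.0402659) = 2 / 1.0402659 ≈ 1.9225854.
ρ_SOR = ω* − 1 = 1.9225854 − 1 = 0.9225854.
m ≥ 7·ln10 / (−ln 0.9225854) = 200.038; smallest integer m = 201.

m = 201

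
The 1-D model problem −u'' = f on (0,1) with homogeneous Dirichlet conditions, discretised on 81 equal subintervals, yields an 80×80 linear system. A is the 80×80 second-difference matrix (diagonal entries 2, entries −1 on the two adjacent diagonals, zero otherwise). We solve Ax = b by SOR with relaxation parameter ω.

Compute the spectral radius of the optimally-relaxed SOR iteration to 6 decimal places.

[ρ_J] n=80: ρ(B_J) = cos(π/(n+1)) = cos(π/81) = 0.999248.
√(1 − cos²(π/81)) = sin(π/81) ≈ 0.0387754.
So ω* = 2/1.0387754 = 1.925344 (Young).
ρ_SOR = ω* − 1 = 1.925344 − 1 = 0.925344.

ρ_SOR = 0.925344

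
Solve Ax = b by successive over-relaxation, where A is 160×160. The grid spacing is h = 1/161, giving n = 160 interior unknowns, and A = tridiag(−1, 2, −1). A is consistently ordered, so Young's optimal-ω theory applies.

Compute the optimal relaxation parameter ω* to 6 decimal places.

ρ_J = max_k |cos(kπ/161)| = cos(π/161) = 0.999810
√(1 − cos²(π/161)) = sin(π/161) ≈ 0.0195118.
So ω* = 2/1.0195118 = 1.961723 (Young).
and ρ(B_{ω*}) = 1.961723 − 1 = 0.961723.

ω* = 1.961723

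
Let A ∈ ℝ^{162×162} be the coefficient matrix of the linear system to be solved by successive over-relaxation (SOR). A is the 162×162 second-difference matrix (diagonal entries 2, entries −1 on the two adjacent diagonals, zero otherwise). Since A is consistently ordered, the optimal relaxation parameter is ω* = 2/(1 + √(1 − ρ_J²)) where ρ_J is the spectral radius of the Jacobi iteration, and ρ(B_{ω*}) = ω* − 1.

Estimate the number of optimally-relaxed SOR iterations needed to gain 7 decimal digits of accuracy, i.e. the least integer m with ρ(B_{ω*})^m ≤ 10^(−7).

m = 419

ρ_J = max_k |cos(kπ/163)| = cos(π/163) = 0.9998143
√(1−ρ_J²) simplifies to sin(π/163) = 0.0192724.
Then 2/(1+√(1−ρ_J²)) = 2/(1+0.0192724); ω* = 2/1.0192724 = 1.9621840.
ρ_SOR = ω* − 1 ≈ 0.9621840.
ρ_SOR^m ≤ 10^(−7) ⇔ m ≥ 7·ln10/(−ln 0.9621840) = 16.1181/0.0385496 = 418.113; m = ⌈418.113⌉ = 419.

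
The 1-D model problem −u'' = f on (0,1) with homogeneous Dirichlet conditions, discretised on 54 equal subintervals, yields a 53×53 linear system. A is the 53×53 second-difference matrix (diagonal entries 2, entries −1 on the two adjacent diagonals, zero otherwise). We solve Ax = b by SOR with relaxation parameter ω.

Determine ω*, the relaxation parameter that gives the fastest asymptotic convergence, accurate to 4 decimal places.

spectrum of D⁻¹(L+U) = {cos(kπ/54) : 1≤k≤53}; ρ_J = cos(π/54) = 0.9983.
√(1−ρ_J²) = |sin(π/54)| = 0.05814
So ω* = 2/1.05814 = 1.8901 (Young).
ρ_SOR = ω* − 1 ≈ 0.8901.

ω* = 1.8901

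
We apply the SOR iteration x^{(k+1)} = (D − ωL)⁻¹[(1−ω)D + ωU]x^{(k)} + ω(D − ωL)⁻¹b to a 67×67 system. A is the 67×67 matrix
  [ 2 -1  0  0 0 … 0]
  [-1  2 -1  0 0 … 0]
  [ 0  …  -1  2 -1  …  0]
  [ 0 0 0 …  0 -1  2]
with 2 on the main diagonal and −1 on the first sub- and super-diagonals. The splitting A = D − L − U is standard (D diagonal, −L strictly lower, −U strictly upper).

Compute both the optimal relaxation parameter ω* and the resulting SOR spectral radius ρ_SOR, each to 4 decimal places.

ω* = 1.9117, ρ_SOR = 0.9117

With n=67, ρ(Jacobi) = cos(π/68) = 0.9989.
1 − cos²(π/68) = sin²(π/68) ⇒ √(1−ρ_J²) = sin(π/68) = 0.04618.
ω* = 2/(1+0.04618) = 1.9117
ρ_SOR = ω* − 1 ≈ 0.9117.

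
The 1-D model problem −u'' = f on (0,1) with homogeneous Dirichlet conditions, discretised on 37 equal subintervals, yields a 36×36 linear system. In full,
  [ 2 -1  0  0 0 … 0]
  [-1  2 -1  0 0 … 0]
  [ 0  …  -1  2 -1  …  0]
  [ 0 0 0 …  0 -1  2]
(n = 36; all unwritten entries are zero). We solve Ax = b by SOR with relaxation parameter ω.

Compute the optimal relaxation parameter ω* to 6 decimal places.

½·tridiag(1,0,1) at n=36: λ_k = cos(kπ/37); max |λ| at k=1 ⇒ ρ_J = cos(π/37) ≈ 0.996397.
√(1−ρ_J²) = |sin(π/37)| = 0.0848059
[ω*] 2 ÷ (1 + 0.0848059) = 2 ÷ 1.0848059 = 1.843648.
ρ_SOR = ω* − 1 = 1.843648 − 1 = 0.843648.

ω* = 1.843648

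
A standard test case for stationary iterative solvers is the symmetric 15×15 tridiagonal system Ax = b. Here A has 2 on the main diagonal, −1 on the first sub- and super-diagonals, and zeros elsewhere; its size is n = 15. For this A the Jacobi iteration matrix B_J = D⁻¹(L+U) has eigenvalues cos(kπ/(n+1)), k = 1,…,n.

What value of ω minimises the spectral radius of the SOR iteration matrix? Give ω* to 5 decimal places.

B_J for the 15×15 system has eigenvalues cos(kπ/16); ρ_J = cos(π/16) = 0.98079.
√(1−ρ_J²) simplifies to sin(π/16) = 0.195090.
So ω* = 2/1.195090 = 1.67351 (Young).
and ρ(B_{ω*}) = 1.67351 − 1 = 0.67351.

ω* = 1.67351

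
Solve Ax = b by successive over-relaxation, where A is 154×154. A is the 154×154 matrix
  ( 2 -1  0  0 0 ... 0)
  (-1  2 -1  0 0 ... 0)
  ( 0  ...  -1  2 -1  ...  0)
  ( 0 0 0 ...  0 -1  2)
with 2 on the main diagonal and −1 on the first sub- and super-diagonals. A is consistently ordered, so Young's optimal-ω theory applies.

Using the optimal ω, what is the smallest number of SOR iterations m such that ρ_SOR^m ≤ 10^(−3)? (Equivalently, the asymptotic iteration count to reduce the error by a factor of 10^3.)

m = 171

n=154: λ(B_J) = 1 − λ(A)/2 = cos(kπ/155); k=1 gives ρ_J = 0.9997946.
√(1 − cos²(π/155)) = sin(π/155) ≈ 0.0202670.
ω* = 2 / (1 + 0.0202670) = 2 / 1.0202670 ≈ 1.9602712.
At ω = 1.9602712 every |λ(B_ω)| = ω−1, so ρ_SOR = 0.9602712.
ρ_SOR^m ≤ 10^(−3) ⇔ m ≥ 3·ln10/(−ln 0.9602712) = 6.90776/0.0405395 = 170.396; m = ⌈170.396⌉ = 171.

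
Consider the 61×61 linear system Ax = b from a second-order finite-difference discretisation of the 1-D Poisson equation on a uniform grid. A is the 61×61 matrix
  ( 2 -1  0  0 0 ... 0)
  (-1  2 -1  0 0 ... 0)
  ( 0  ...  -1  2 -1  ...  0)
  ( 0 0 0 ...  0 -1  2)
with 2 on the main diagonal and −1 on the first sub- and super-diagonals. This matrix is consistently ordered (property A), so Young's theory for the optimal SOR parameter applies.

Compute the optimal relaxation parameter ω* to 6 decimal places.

ω* = 1.903585

ρ_J = max_k |cos(kπ/62)| = cos(π/62) = 0.998717
√(1−ρ_J²) simplifies to sin(π/62) = 0.0506492.
Then 2/(1+√(1−ρ_J²)) = 2/(1+0.0506492); ω* = 2/1.0506492 = 1.903585.
[ρ_SOR] ω* − 1 = 0.903585.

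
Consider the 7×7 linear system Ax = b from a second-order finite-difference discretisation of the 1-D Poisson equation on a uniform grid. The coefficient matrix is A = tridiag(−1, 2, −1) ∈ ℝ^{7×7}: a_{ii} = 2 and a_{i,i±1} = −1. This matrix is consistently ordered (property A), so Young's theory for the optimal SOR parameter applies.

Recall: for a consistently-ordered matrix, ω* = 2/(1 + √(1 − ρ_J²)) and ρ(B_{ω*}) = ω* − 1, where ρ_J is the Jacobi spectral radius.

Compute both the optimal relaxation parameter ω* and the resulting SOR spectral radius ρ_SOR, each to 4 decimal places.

ω* = 1.4465, ρ_SOR = 0.4465

ρ_J = max_k |cos(kπ/8)| = cos(π/8) = 0.9239
√(1−ρ_J²) = |sin(π/8)| = 0.38268
Then 2/(1+√(1−ρ_J²)) = 2/(1+0.38268); ω* = 2/1.38268 = 1.4465.
[ρ_SOR] ω* − 1 = 0.4465.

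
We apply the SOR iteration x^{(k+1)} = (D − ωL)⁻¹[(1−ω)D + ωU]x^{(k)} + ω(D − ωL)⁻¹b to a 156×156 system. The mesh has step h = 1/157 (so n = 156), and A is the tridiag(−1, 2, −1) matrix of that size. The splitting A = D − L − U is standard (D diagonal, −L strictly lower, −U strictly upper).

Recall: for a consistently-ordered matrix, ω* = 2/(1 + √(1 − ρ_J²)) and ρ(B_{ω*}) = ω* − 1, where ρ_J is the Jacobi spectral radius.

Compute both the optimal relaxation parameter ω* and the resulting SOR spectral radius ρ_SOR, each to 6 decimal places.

ρ_J = max_k |cos(kπ/157)| = cos(π/157) = 0.999800
root = sin(π/157) = 0.0200088  (since 1−cos² = sin²).
[ω*] 2 ÷ (1 + 0.0200088) = 2 ÷ 1.0200088 = 1.960767.
ρ(B_{ω*}) = ω*−1 = 0.960767

ω* = 1.960767, ρ_SOR = 0.960767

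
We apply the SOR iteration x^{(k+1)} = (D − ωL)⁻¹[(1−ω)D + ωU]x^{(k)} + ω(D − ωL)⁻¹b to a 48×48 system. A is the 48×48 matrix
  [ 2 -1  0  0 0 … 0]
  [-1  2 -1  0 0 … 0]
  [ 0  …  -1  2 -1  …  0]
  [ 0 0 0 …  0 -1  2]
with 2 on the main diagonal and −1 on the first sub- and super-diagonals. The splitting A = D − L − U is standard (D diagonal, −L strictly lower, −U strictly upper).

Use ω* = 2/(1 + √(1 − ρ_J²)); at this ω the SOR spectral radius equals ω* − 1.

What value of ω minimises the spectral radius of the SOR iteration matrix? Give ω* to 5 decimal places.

ω* = 1.87958

ρ_J = max_k |cos(kπ/49)| = cos(π/49) = 0.99795
root = sin(π/49) = 0.064070  (since 1−cos² = sin²).
Then 2/(1+√(1−ρ_J²)) = 2/(1+0.064070); ω* = 2/1.064070 = 1.87958.
ρ(B_{ω*}) = ω*−1 = 0.87958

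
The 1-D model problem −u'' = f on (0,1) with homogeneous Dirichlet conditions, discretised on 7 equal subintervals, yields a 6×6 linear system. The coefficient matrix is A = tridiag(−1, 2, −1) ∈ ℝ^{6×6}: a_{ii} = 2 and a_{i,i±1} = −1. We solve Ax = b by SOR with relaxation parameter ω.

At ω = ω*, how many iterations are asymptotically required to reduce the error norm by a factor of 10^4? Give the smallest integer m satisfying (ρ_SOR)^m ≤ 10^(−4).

m = 10

ρ_J = max_k |cos(kπ/7)| = cos(π/7) = 0.9009689
√(1−ρ_J²) = |sin(π/7)| = 0.4338837
Then 2/(1+√(1−ρ_J²)) = 2/(1+0.4338837); ω* = 2/1.4338837 = 1.3948133.
At ω = 1.3948133 every |λ(B_ω)| = ω−1, so ρ_SOR = 0.3948133.
4·ln10 = 9.21034; −ln(0.3948133) = 0.929342; m = ⌈9.21034/0.929342⌉ = ⌈9.911⌉ = 10.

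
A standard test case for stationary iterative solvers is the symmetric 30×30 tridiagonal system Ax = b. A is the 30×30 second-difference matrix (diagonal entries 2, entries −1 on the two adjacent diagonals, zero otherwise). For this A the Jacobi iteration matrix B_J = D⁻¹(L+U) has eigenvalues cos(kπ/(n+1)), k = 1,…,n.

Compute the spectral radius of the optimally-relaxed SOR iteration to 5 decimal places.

n=30: λ(B_J) = 1 − λ(A)/2 = cos(kπ/31); k=1 gives ρ_J = 0.99487.
1 − cos²(π/31) = sin²(π/31) ⇒ √(1−ρ_J²) = sin(π/31) = 0.101168.
So ω* = 2/1.101168 = 1.81625 (Young).
Hence ρ(B_{ω*}) = 1.81625 − 1 = 0.81625.

ρ_SOR = 0.81625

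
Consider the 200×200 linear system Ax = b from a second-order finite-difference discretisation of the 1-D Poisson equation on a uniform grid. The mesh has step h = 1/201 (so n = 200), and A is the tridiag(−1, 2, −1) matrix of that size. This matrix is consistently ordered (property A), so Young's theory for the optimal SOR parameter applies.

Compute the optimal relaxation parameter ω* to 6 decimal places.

ω* = 1.969223

n=200: λ(B_J) = 1 − λ(A)/2 = cos(kπ/201); k=1 gives ρ_J = 0.999878.
√(1−ρ_J²) = |sin(π/201)| = 0.0156292
ω* = 2/(1+0.0156292) = 1.969223
and ρ(B_{ω*}) = 1.969223 − 1 = 0.969223.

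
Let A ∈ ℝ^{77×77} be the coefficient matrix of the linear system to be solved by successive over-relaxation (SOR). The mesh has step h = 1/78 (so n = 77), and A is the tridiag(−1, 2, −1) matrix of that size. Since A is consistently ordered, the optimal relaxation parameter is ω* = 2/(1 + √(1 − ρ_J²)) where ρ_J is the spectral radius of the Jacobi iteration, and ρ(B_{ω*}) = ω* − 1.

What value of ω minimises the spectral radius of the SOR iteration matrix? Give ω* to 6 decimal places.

ω* = 1.922585

With n=77, ρ(Jacobi) = cos(π/78) = 0.999189.
1 − cos²(π/78) = sin²(π/78) ⇒ √(1−ρ_J²) = sin(π/78) = 0.0402659.
ω* = 2 / (1 + 0.0402659) = 2 / 1.0402659 ≈ 1.922585.
ρ(B_{ω*}) = ω*−1 = 0.922585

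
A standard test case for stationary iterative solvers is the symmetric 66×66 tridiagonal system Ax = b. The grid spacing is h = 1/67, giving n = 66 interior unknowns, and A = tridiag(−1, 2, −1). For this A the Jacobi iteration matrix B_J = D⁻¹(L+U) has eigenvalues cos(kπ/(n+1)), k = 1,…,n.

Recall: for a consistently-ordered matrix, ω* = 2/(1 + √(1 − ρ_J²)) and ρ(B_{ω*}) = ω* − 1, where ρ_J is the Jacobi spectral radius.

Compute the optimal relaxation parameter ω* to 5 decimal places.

spectrum of D⁻¹(L+U) = {cos(kπ/67) : 1≤k≤66}; ρ_J = cos(π/67) = 0.99890.
√(1 − cos²(π/67)) = sin(π/67) ≈ 0.046872.
ω* = 2/(1+0.046872) = 1.91045
ρ_SOR = ω* − 1 = 1.91045 − 1 = 0.91045.

ω* = 1.91045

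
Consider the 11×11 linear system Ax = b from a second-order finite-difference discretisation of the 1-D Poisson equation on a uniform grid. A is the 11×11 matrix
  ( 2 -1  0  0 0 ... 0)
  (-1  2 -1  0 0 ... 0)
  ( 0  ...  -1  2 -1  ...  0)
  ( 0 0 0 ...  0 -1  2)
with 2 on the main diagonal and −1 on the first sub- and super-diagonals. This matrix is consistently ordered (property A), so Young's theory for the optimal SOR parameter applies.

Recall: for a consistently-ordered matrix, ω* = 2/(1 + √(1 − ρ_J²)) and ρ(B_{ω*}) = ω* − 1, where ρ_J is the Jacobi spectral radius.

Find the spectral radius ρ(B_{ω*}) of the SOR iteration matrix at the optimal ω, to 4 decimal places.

ρ_SOR = 0.5888

½·tridiag(1,0,1) at n=11: λ_k = cos(kπ/12); max |λ| at k=1 ⇒ ρ_J = cos(π/12) ≈ 0.9659.
root = sin(π/12) = 0.25882  (since 1−cos² = sin²).
ω* = 2 / (1 + 0.25882) = 2 / 1.25882 ≈ 1.5888.
Hence ρ(B_{ω*}) = 1.5888 − 1 = 0.5888.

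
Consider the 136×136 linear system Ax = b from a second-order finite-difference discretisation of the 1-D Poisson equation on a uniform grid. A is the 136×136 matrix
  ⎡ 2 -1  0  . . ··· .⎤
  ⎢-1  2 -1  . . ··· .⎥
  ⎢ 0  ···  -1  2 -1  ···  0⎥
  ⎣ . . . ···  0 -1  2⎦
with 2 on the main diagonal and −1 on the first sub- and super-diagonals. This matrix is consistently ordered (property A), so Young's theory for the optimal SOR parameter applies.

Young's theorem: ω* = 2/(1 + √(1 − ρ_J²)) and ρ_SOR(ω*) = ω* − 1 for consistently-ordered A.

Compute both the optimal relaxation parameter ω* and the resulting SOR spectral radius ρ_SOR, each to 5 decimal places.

ω* = 1.95517, ρ_SOR = 0.95517

spectrum of D⁻¹(L+U) = {cos(kπ/137) : 1≤k≤136}; ρ_J = cos(π/137) = 0.99974.
√(1−ρ_J²) simplifies to sin(π/137) = 0.022929.
ω* = 2/(1 + 0.022929) = 2/1.022929 = 1.95517.
[ρ_SOR] ω* − 1 = 0.95517.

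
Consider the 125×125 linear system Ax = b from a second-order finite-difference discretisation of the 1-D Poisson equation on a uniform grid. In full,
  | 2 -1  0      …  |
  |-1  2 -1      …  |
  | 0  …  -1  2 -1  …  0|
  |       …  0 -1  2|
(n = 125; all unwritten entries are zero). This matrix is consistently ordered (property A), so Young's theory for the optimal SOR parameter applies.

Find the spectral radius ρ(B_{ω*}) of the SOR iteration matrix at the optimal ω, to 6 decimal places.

ρ_J = max_k |cos(kπ/126)| = cos(π/126) = 0.999689
√(1−ρ_J²) simplifies to sin(π/126) = 0.0249307.
[ω*] 2 ÷ (1 + 0.0249307) = 2 ÷ 1.0249307 = 1.951351.
Hence ρ(B_{ω*}) = 1.951351 − 1 = 0.951351.

ρ_SOR = 0.951351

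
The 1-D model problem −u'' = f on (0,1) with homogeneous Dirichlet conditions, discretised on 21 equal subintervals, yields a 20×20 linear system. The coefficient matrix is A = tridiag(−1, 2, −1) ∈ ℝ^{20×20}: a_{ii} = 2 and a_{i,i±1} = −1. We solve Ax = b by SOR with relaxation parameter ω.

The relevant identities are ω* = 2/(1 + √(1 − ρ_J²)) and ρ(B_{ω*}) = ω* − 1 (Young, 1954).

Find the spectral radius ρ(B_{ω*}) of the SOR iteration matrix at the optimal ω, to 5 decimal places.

With n=20, ρ(Jacobi) = cos(π/21) = 0.98883.
√(1−ρ_J²) = |sin(π/21)| = 0.149042
ω* = 2/(1+0.149042) = 1.74058
and ρ(B_{ω*}) = 1.74058 − 1 = 0.74058.

ρ_SOR = 0.74058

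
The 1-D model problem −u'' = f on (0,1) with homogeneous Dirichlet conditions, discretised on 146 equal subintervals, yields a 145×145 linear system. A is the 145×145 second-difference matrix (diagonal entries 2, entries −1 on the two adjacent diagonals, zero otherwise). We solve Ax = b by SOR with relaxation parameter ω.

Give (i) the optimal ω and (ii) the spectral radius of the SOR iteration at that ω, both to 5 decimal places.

ρ_J = max_k |cos(kπ/146)| = cos(π/146) = 0.99977
√(1 − cos²(π/146)) = sin(π/146) ≈ 0.021516.
Young: ω* = 2/(1+√(1−ρ_J²)) = 2/(1+0.021516) = 2/1.021516 = 1.95787.
[ρ_SOR] ω* − 1 = 0.95787.

ω* = 1.95787, ρ_SOR = 0.95787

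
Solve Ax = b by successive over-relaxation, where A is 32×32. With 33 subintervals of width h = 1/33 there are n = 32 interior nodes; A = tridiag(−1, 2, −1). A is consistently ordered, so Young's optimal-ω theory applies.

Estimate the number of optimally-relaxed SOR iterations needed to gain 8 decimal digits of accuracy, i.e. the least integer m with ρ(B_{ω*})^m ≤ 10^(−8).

m = 97

[ρ_J] n=32: ρ(B_J) = cos(π/(n+1)) = cos(π/33) = 0.9954719.
√(1 − cos²(π/33)) = sin(π/33) ≈ 0.0950560.
ω* = 2/(1 + 0.0950560) = 2/1.0950560 = 1.8263906.
and ρ(B_{ω*}) = 1.8263906 − 1 = 0.8263906.
8·ln10 = 18.4207; −ln(0.8263906) = 0.190688; m = ⌈18.4207/0.190688⌉ = ⌈96.601⌉ = 97.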